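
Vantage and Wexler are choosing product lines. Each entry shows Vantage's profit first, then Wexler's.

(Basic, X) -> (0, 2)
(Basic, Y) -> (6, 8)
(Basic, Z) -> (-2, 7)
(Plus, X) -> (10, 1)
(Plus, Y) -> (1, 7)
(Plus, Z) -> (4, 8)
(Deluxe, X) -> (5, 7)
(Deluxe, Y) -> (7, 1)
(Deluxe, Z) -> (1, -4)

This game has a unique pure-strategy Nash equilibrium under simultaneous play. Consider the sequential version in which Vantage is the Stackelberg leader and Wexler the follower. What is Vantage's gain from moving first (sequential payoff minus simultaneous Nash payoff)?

Solve by backward induction (Vantage leads).
- Basic: BR = Y, leader payoff 6.
- Plus: BR = Z, leader payoff 4.
- Deluxe: BR = X, leader payoff 5.
Vantage's induced payoffs are 6, 4, 5, so Vantage commits to Basic. Subgame-perfect outcome: (Basic, Y) with payoffs (6, 8).
Now find the simultaneous Nash equilibrium.
Vantage's best replies: X→Plus; Y→Deluxe; Z→Plus.
Wexler's best replies: Basic→Y; Plus→Z; Deluxe→X.
The unique mutual best reply is (Plus, Z), giving (4, 8).
Vantage's commitment gain: 6 − 4 = 2.

2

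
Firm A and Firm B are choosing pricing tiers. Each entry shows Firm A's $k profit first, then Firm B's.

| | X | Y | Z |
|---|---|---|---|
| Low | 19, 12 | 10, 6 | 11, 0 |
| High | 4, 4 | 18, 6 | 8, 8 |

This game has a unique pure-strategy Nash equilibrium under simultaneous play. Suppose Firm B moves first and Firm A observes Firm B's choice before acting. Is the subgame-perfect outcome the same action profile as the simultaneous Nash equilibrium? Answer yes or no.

yes

Work backward from Firm A's decision.
- X: Firm A compares 19, 4 and picks Low; Firm B would get 12.
- Y: Firm A compares 10, 18 and picks High; Firm B would get 6.
- Z: Firm A compares 11, 8 and picks Low; Firm B would get 0.
Firm B's induced payoffs are 12, 6, 0, so Firm B commits to X. Subgame-perfect outcome: (Low, X) with payoffs (19, 12).
For the simultaneous game, intersect best replies.
Firm A's best replies: X→Low; Y→High; Z→Low.
Firm B's best replies: Low→X; High→Z.
Only (Low, X) has each player best-responding; Nash payoffs (19, 12).
Sequential outcome (Low, X) coincides with the Nash profile (Low, X).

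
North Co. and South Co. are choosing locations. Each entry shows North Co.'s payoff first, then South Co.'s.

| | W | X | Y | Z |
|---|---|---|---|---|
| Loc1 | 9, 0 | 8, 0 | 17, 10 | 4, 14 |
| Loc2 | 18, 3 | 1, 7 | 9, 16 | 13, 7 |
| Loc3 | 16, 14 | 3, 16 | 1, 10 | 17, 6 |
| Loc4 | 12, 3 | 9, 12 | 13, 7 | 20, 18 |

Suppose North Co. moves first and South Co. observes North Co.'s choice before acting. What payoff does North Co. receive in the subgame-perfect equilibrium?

Solve by backward induction (North Co. leads).
- Loc1: South Co. compares 0, 0, 10, 14 and picks Z; North Co. would get 4.
- Loc2: South Co. compares 3, 7, 16, 7 and picks Y; North Co. would get 9.
- Loc3: South Co. compares 14, 16, 10, 6 and picks X; North Co. would get 3.
- Loc4: South Co. compares 3, 12, 7, 18 and picks Z; North Co. would get 20.
Among 4, 9, 3, 20, the best is 20 at Loc4. Subgame-perfect outcome: (Loc4, Z) with payoffs (20, 18).

20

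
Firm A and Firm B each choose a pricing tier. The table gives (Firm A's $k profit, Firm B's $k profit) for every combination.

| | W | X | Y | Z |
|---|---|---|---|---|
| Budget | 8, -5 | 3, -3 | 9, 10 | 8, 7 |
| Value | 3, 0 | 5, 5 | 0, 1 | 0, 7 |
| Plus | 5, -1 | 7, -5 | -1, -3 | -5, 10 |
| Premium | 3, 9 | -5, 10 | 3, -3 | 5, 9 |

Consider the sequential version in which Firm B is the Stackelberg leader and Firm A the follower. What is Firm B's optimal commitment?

Backward induction with Firm B moving first.
- W: Firm A compares 8, 3, 5, 3 and picks Budget; Firm B would get -5.
- X: Firm A compares 3, 5, 7, -5 and picks Plus; Firm B would get -5.
- Y: Firm A compares 9, 0, -1, 3 and picks Budget; Firm B would get 10.
- Z: Firm A compares 8, 0, -5, 5 and picks Budget; Firm B would get 7.
Firm B's induced payoffs are -5, -5, 10, 7, so Firm B commits to Y. Subgame-perfect outcome: (Budget, Y) with payoffs (9, 10).

Y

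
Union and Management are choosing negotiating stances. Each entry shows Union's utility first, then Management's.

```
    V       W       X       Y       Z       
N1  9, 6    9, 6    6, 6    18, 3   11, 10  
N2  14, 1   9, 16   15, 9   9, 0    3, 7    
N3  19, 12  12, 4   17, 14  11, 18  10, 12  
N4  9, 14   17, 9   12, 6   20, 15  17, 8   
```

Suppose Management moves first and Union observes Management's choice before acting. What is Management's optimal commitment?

Backward induction with Management moving first.
- V: Union compares 9, 14, 19, 9 and picks N3; Management would get 12.
- W: Union compares 9, 9, 12, 17 and picks N4; Management would get 9.
- X: Union compares 6, 15, 17, 12 and picks N3; Management would get 14.
- Y: Union compares 18, 9, 11, 20 and picks N4; Management would get 15.
- Z: Union compares 11, 3, 10, 17 and picks N4; Management would get 8.
Maximizing over 12, 9, 14, 15, 8, Management chooses Y. Subgame-perfect outcome: (N4, Y) with payoffs (20, 15).

Y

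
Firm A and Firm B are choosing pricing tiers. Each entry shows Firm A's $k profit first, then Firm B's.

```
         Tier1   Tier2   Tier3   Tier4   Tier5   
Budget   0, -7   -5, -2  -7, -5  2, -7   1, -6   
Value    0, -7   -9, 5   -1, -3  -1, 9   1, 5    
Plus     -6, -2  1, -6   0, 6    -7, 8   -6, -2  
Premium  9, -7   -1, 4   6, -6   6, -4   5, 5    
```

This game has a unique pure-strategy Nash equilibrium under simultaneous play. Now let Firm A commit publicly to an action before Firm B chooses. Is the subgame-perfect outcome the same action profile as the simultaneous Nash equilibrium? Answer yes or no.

Solve by backward induction (Firm A leads).
- Budget → Firm B plays Tier2 (best of -7, -2, -5, -7, -6); Firm A gets -5.
- Value → Firm B plays Tier4 (best of -7, 5, -3, 9, 5); Firm A gets -1.
- Plus → Firm B plays Tier4 (best of -2, -6, 6, 8, -2); Firm A gets -7.
- Premium → Firm B plays Tier5 (best of -7, 4, -6, -4, 5); Firm A gets 5.
Maximizing over -5, -1, -7, 5, Firm A chooses Premium. Subgame-perfect outcome: (Premium, Tier5) with payoffs (5, 5).
Now find the simultaneous Nash equilibrium.
Firm A's best replies: Tier1→Premium; Tier2→Plus; Tier3→Premium; Tier4→Premium; Tier5→Premium.
Firm B's best replies: Budget→Tier2; Value→Tier4; Plus→Tier4; Premium→Tier5.
The unique mutual best reply is (Premium, Tier5), giving (5, 5).
Sequential outcome (Premium, Tier5) coincides with the Nash profile (Premium, Tier5).

yes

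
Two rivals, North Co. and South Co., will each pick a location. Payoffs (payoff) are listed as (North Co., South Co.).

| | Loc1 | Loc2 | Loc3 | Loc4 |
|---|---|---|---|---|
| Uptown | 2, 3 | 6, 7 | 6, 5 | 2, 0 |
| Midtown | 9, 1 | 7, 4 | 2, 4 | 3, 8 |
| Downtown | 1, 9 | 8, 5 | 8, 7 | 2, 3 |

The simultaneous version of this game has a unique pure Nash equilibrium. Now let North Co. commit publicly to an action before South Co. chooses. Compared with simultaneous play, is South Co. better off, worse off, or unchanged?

Work backward from South Co.'s decision.
- Uptown → South Co. plays Loc2 (best of 3, 7, 5, 0); North Co. gets 6.
- Midtown → South Co. plays Loc4 (best of 1, 4, 4, 8); North Co. gets 3.
- Downtown → South Co. plays Loc1 (best of 9, 5, 7, 3); North Co. gets 1.
North Co.'s induced payoffs are 6, 3, 1, so North Co. commits to Uptown. Subgame-perfect outcome: (Uptown, Loc2) with payoffs (6, 7).
Under simultaneous play:
North Co.'s best replies: Loc1→Midtown; Loc2→Downtown; Loc3→Downtown; Loc4→Midtown.
South Co.'s best replies: Uptown→Loc2; Midtown→Loc4; Downtown→Loc1.
Only (Midtown, Loc4) has each player best-responding; Nash payoffs (3, 8).
South Co. earns 7 sequentially versus 8 at the Nash outcome: worse off.

worse off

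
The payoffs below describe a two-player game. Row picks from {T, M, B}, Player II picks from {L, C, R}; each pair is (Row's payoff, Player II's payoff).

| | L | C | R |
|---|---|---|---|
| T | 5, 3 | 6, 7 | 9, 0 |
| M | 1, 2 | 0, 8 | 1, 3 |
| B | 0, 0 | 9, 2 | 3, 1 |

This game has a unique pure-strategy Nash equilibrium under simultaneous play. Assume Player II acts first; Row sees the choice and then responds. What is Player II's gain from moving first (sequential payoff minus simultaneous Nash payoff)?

1

Solve by backward induction (Player II leads).
- L: BR = T, leader payoff 3.
- C: BR = B, leader payoff 2.
- R: BR = T, leader payoff 0.
Maximizing over 3, 2, 0, Player II chooses L. Subgame-perfect outcome: (T, L) with payoffs (5, 3).
Under simultaneous play:
Row's best replies: L→T; C→B; R→T.
Player II's best replies: T→C; M→C; B→C.
The unique mutual best reply is (B, C), giving (9, 2).
Player II's commitment gain: 3 − 2 = 1.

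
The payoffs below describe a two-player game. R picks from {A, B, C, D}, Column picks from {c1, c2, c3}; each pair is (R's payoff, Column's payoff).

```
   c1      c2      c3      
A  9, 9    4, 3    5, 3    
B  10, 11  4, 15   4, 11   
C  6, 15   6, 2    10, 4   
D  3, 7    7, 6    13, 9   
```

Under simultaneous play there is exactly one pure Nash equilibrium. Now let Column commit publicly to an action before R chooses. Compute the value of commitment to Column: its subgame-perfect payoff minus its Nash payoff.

R best-responds to each possible Column move:
- c1: BR = B, leader payoff 11.
- c2: BR = D, leader payoff 6.
- c3: BR = D, leader payoff 9.
Maximizing over 11, 6, 9, Column chooses c1. Subgame-perfect outcome: (B, c1) with payoffs (10, 11).
Under simultaneous play:
R's best replies: c1→B; c2→D; c3→D.
Column's best replies: A→c1; B→c2; C→c1; D→c3.
The unique mutual best reply is (D, c3), giving (13, 9).
Column's commitment gain: 11 − 9 = 2.

2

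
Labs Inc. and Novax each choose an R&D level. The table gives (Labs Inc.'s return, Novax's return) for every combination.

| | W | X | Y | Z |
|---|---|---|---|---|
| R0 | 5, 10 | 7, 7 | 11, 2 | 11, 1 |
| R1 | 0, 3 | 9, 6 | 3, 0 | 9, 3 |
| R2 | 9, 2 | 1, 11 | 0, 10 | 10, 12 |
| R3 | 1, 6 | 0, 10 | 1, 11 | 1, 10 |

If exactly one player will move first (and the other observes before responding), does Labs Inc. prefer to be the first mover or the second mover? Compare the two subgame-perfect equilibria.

first

If Labs Inc. leads: Novax's best replies are R0→W, R1→X, R2→Z, R3→Y; Labs Inc.'s induced payoffs 5, 9, 10, 1; outcome (R2, Z), payoffs (10, 12).
If Novax leads: Labs Inc.'s best replies are W→R2, X→R1, Y→R0, Z→R0; Novax's induced payoffs 2, 6, 2, 1; outcome (R1, X), payoffs (9, 6).
Labs Inc. gets 10 moving first and 9 moving second, so Labs Inc. prefers to move first.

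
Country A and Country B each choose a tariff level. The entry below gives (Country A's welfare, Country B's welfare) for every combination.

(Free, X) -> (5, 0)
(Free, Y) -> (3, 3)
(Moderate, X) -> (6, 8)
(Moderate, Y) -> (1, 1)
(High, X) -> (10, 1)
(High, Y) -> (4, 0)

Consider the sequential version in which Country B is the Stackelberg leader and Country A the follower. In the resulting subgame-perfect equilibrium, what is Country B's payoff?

1

Solve by backward induction (Country B leads).
- X → Country A plays High (best of 5, 6, 10); Country B gets 1.
- Y → Country A plays High (best of 3, 1, 4); Country B gets 0.
Among 1, 0, the best is 1 at X. Subgame-perfect outcome: (High, X) with payoffs (10, 1).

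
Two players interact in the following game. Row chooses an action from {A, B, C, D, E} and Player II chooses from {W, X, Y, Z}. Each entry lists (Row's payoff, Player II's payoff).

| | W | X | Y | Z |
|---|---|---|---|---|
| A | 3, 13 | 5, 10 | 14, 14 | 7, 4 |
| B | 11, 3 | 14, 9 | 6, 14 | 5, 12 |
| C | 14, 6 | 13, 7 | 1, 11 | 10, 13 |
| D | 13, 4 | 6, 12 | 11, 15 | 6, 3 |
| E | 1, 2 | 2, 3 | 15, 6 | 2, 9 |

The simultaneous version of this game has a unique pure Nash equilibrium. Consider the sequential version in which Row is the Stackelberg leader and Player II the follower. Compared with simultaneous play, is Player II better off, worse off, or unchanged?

Solve by backward induction (Row leads).
- A: Player II compares 13, 10, 14, 4 and picks Y; Row would get 14.
- B: Player II compares 3, 9, 14, 12 and picks Y; Row would get 6.
- C: Player II compares 6, 7, 11, 13 and picks Z; Row would get 10.
- D: Player II compares 4, 12, 15, 3 and picks Y; Row would get 11.
- E: Player II compares 2, 3, 6, 9 and picks Z; Row would get 2.
Row's induced payoffs are 14, 6, 10, 11, 2, so Row commits to A. Subgame-perfect outcome: (A, Y) with payoffs (14, 14).
Under simultaneous play:
Row's best replies: W→C; X→B; Y→E; Z→C.
Player II's best replies: A→Y; B→Y; C→Z; D→Y; E→Z.
Only (C, Z) has each player best-responding; Nash payoffs (10, 13).
Player II earns 14 sequentially versus 13 at the Nash outcome: better off.

better off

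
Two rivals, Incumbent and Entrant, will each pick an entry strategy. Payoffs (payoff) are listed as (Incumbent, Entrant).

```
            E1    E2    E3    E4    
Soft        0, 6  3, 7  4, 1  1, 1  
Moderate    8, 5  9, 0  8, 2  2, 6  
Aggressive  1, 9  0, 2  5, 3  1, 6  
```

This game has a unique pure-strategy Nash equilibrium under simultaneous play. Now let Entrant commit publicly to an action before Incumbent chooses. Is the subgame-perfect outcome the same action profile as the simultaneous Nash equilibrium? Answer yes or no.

yes

Work backward from Incumbent's decision.
- E1: BR = Moderate, leader payoff 5.
- E2: BR = Moderate, leader payoff 0.
- E3: BR = Moderate, leader payoff 2.
- E4: BR = Moderate, leader payoff 6.
Among 5, 0, 2, 6, the best is 6 at E4. Subgame-perfect outcome: (Moderate, E4) with payoffs (2, 6).
Under simultaneous play:
Incumbent's best replies: E1→Moderate; E2→Moderate; E3→Moderate; E4→Moderate.
Entrant's best replies: Soft→E2; Moderate→E4; Aggressive→E1.
The unique mutual best reply is (Moderate, E4), giving (2, 6).
Sequential outcome (Moderate, E4) coincides with the Nash profile (Moderate, E4).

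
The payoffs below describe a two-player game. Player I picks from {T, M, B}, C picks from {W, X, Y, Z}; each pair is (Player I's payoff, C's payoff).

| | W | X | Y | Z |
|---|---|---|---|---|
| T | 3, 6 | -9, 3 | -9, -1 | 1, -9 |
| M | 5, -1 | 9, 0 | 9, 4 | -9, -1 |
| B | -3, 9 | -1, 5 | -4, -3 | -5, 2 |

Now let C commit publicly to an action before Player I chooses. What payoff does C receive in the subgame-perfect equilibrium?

Backward induction with C moving first.
- W → Player I plays M (best of 3, 5, -3); C gets -1.
- X → Player I plays M (best of -9, 9, -1); C gets 0.
- Y → Player I plays M (best of -9, 9, -4); C gets 4.
- Z → Player I plays T (best of 1, -9, -5); C gets -9.
Among -1, 0, 4, -9, the best is 4 at Y. Subgame-perfect outcome: (M, Y) with payoffs (9, 4).

4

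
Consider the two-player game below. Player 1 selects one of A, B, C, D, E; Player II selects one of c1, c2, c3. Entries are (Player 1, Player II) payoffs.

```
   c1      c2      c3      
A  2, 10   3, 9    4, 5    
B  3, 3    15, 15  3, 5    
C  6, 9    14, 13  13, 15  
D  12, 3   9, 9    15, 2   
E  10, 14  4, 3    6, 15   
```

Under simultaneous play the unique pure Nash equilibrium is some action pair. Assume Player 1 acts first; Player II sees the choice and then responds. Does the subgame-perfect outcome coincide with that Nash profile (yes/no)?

Player II best-responds to each possible Player 1 move:
- A: BR = c1, leader payoff 2.
- B: BR = c2, leader payoff 15.
- C: BR = c3, leader payoff 13.
- D: BR = c2, leader payoff 9.
- E: BR = c3, leader payoff 6.
Player 1's induced payoffs are 2, 15, 13, 9, 6, so Player 1 commits to B. Subgame-perfect outcome: (B, c2) with payoffs (15, 15).
Under simultaneous play:
Player 1's best replies: c1→D; c2→B; c3→D.
Player II's best replies: A→c1; B→c2; C→c3; D→c2; E→c3.
Only (B, c2) has each player best-responding; Nash payoffs (15, 15).
Sequential outcome (B, c2) coincides with the Nash profile (B, c2).

yes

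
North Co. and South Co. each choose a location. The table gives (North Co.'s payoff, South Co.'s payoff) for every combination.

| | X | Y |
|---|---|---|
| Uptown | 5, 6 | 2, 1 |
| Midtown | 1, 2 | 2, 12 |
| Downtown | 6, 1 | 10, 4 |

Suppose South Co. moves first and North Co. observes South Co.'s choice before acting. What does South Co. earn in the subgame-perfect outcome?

4

North Co. best-responds to each possible South Co. move:
- X: North Co. compares 5, 1, 6 and picks Downtown; South Co. would get 1.
- Y: North Co. compares 2, 2, 10 and picks Downtown; South Co. would get 4.
South Co.'s induced payoffs are 1, 4, so South Co. commits to Y. Subgame-perfect outcome: (Downtown, Y) with payoffs (10, 4).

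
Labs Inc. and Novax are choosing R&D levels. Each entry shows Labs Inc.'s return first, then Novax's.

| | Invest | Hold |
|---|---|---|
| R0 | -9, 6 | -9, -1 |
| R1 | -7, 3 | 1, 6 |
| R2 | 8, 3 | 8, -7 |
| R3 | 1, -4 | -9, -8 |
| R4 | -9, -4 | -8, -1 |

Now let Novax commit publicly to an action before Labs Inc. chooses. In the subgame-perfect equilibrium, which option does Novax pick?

Solve by backward induction (Novax leads).
- Invest: Labs Inc. compares -9, -7, 8, 1, -9 and picks R2; Novax would get 3.
- Hold: Labs Inc. compares -9, 1, 8, -9, -8 and picks R2; Novax would get -7.
Among 3, -7, the best is 3 at Invest. Subgame-perfect outcome: (R2, Invest) with payoffs (8, 3).

Invest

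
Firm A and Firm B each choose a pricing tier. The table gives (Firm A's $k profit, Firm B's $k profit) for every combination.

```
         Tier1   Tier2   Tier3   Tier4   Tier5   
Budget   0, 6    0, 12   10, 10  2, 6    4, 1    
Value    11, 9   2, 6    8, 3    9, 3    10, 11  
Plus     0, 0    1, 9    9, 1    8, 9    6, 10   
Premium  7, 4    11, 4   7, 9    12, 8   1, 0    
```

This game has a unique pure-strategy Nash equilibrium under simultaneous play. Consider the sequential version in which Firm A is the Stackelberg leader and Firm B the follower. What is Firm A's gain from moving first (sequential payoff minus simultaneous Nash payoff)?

Solve by backward induction (Firm A leads).
- Budget: BR = Tier2, leader payoff 0.
- Value: BR = Tier5, leader payoff 10.
- Plus: BR = Tier5, leader payoff 6.
- Premium: BR = Tier3, leader payoff 7.
Maximizing over 0, 10, 6, 7, Firm A chooses Value. Subgame-perfect outcome: (Value, Tier5) with payoffs (10, 11).
Under simultaneous play:
Firm A's best replies: Tier1→Value; Tier2→Premium; Tier3→Budget; Tier4→Premium; Tier5→Value.
Firm B's best replies: Budget→Tier2; Value→Tier5; Plus→Tier5; Premium→Tier3.
Only (Value, Tier5) has each player best-responding; Nash payoffs (10, 11).
Firm A's commitment gain: 10 − 10 = 0.

0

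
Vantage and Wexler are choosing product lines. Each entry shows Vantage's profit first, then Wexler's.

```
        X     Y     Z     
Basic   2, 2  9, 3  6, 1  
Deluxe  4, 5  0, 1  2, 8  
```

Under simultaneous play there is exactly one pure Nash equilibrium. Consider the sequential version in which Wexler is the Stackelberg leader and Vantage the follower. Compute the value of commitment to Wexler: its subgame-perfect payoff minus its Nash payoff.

Solve by backward induction (Wexler leads).
- X: Vantage compares 2, 4 and picks Deluxe; Wexler would get 5.
- Y: Vantage compares 9, 0 and picks Basic; Wexler would get 3.
- Z: Vantage compares 6, 2 and picks Basic; Wexler would get 1.
Wexler's induced payoffs are 5, 3, 1, so Wexler commits to X. Subgame-perfect outcome: (Deluxe, X) with payoffs (4, 5).
Now find the simultaneous Nash equilibrium.
Vantage's best replies: X→Deluxe; Y→Basic; Z→Basic.
Wexler's best replies: Basic→Y; Deluxe→Z.
Only (Basic, Y) has each player best-responding; Nash payoffs (9, 3).
Wexler's commitment gain: 5 − 3 = 2.

2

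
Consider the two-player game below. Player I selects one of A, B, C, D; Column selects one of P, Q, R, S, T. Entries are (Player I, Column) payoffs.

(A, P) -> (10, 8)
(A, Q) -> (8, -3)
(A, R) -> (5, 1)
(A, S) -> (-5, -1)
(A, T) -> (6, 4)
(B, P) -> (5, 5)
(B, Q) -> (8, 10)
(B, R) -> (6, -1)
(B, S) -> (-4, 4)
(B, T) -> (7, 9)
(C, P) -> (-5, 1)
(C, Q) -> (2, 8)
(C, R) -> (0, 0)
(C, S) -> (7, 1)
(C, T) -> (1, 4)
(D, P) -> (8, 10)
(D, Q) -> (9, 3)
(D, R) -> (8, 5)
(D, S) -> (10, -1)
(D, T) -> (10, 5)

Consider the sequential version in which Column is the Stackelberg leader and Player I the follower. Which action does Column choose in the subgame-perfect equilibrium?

Solve by backward induction (Column leads).
- P: BR = A, leader payoff 8.
- Q: BR = D, leader payoff 3.
- R: BR = D, leader payoff 5.
- S: BR = D, leader payoff -1.
- T: BR = D, leader payoff 5.
Column's induced payoffs are 8, 3, 5, -1, 5, so Column commits to P. Subgame-perfect outcome: (A, P) with payoffs (10, 8).

P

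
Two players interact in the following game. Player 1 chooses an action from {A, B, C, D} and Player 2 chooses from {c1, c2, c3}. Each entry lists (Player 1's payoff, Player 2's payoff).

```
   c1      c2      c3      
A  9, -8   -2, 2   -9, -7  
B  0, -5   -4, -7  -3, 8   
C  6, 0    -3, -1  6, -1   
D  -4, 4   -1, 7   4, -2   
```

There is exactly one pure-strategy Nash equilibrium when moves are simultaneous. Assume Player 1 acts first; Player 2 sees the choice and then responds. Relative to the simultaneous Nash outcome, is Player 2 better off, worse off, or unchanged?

worse off

Player 2 best-responds to each possible Player 1 move:
- A: BR = c2, leader payoff -2.
- B: BR = c3, leader payoff -3.
- C: BR = c1, leader payoff 6.
- D: BR = c2, leader payoff -1.
Among -2, -3, 6, -1, the best is 6 at C. Subgame-perfect outcome: (C, c1) with payoffs (6, 0).
Now find the simultaneous Nash equilibrium.
Player 1's best replies: c1→A; c2→D; c3→C.
Player 2's best replies: A→c2; B→c3; C→c1; D→c2.
Only (D, c2) has each player best-responding; Nash payoffs (-1, 7).
Player 2 earns 0 sequentially versus 7 at the Nash outcome: worse off.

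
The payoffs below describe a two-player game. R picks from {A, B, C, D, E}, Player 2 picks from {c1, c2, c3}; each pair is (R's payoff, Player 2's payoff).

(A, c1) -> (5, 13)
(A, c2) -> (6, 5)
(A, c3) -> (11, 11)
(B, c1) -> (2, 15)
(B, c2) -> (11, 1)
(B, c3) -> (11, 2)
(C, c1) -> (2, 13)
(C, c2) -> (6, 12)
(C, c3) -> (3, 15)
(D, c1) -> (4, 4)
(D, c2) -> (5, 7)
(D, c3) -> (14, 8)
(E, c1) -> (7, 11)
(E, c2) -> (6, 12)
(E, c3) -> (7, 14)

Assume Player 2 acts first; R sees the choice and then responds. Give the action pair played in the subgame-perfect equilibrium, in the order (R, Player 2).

(E, c1)

Work backward from R's decision.
- c1: R compares 5, 2, 2, 4, 7 and picks E; Player 2 would get 11.
- c2: R compares 6, 11, 6, 5, 6 and picks B; Player 2 would get 1.
- c3: R compares 11, 11, 3, 14, 7 and picks D; Player 2 would get 8.
Maximizing over 11, 1, 8, Player 2 chooses c1. Subgame-perfect outcome: (E, c1) with payoffs (7, 11).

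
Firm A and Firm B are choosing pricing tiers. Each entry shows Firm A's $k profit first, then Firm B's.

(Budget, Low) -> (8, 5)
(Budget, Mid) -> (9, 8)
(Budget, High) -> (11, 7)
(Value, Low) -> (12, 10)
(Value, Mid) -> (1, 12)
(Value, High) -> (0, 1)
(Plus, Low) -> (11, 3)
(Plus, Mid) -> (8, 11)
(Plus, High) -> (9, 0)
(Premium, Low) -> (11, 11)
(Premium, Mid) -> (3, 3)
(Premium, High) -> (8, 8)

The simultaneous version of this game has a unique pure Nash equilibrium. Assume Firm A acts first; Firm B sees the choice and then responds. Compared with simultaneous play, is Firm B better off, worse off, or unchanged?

Solve by backward induction (Firm A leads).
- Budget → Firm B plays Mid (best of 5, 8, 7); Firm A gets 9.
- Value → Firm B plays Mid (best of 10, 12, 1); Firm A gets 1.
- Plus → Firm B plays Mid (best of 3, 11, 0); Firm A gets 8.
- Premium → Firm B plays Low (best of 11, 3, 8); Firm A gets 11.
Firm A's induced payoffs are 9, 1, 8, 11, so Firm A commits to Premium. Subgame-perfect outcome: (Premium, Low) with payoffs (11, 11).
Under simultaneous play:
Firm A's best replies: Low→Value; Mid→Budget; High→Budget.
Firm B's best replies: Budget→Mid; Value→Mid; Plus→Mid; Premium→Low.
Only (Budget, Mid) has each player best-responding; Nash payoffs (9, 8).
Firm B earns 11 sequentially versus 8 at the Nash outcome: better off.

better off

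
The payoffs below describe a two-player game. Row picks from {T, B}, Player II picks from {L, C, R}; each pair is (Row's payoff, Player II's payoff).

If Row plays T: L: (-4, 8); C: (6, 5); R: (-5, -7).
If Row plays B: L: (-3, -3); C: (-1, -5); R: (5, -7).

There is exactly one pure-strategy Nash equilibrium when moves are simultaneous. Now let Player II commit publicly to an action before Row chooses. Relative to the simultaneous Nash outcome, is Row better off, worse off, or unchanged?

better off

Row best-responds to each possible Player II move:
- L → Row plays B (best of -4, -3); Player II gets -3.
- C → Row plays T (best of 6, -1); Player II gets 5.
- R → Row plays B (best of -5, 5); Player II gets -7.
Maximizing over -3, 5, -7, Player II chooses C. Subgame-perfect outcome: (T, C) with payoffs (6, 5).
Under simultaneous play:
Row's best replies: L→B; C→T; R→B.
Player II's best replies: T→L; B→L.
Only (B, L) has each player best-responding; Nash payoffs (-3, -3).
Row earns 6 sequentially versus -3 at the Nash outcome: better off.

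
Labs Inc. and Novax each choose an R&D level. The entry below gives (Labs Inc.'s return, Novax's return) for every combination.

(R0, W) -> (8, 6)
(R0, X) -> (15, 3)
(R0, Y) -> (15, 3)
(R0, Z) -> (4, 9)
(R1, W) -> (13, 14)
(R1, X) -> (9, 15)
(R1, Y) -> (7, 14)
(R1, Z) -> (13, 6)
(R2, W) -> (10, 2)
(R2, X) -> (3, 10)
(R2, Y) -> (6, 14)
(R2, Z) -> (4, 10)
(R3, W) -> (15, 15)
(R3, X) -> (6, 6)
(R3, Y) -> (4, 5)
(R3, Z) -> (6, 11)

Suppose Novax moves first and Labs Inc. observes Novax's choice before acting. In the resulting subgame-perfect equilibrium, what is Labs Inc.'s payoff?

15

Backward induction with Novax moving first.
- W: Labs Inc. compares 8, 13, 10, 15 and picks R3; Novax would get 15.
- X: Labs Inc. compares 15, 9, 3, 6 and picks R0; Novax would get 3.
- Y: Labs Inc. compares 15, 7, 6, 4 and picks R0; Novax would get 3.
- Z: Labs Inc. compares 4, 13, 4, 6 and picks R1; Novax would get 6.
Novax's induced payoffs are 15, 3, 3, 6, so Novax commits to W. Subgame-perfect outcome: (R3, W) with payoffs (15, 15).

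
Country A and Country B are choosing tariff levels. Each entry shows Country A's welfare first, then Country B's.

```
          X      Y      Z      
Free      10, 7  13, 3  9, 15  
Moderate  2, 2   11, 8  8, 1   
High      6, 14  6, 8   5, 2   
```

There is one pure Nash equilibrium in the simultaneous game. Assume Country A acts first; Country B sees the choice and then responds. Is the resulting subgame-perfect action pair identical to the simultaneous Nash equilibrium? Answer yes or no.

no

Backward induction with Country A moving first.
- Free: Country B compares 7, 3, 15 and picks Z; Country A would get 9.
- Moderate: Country B compares 2, 8, 1 and picks Y; Country A would get 11.
- High: Country B compares 14, 8, 2 and picks X; Country A would get 6.
Country A's induced payoffs are 9, 11, 6, so Country A commits to Moderate. Subgame-perfect outcome: (Moderate, Y) with payoffs (11, 8).
For the simultaneous game, intersect best replies.
Country A's best replies: X→Free; Y→Free; Z→Free.
Country B's best replies: Free→Z; Moderate→Y; High→X.
The unique mutual best reply is (Free, Z), giving (9, 15).
Sequential outcome (Moderate, Y) differs from the Nash profile (Free, Z).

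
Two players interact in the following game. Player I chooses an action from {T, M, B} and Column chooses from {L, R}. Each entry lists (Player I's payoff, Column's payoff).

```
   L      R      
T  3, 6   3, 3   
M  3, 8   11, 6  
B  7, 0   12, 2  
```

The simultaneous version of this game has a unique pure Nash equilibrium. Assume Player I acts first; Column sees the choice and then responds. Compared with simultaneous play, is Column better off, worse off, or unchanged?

Backward induction with Player I moving first.
- T: BR = L, leader payoff 3.
- M: BR = L, leader payoff 3.
- B: BR = R, leader payoff 12.
Player I's induced payoffs are 3, 3, 12, so Player I commits to B. Subgame-perfect outcome: (B, R) with payoffs (12, 2).
For the simultaneous game, intersect best replies.
Player I's best replies: L→B; R→B.
Column's best replies: T→L; M→L; B→R.
Only (B, R) has each player best-responding; Nash payoffs (12, 2).
Column earns 2 sequentially versus 2 at the Nash outcome: unchanged.

unchanged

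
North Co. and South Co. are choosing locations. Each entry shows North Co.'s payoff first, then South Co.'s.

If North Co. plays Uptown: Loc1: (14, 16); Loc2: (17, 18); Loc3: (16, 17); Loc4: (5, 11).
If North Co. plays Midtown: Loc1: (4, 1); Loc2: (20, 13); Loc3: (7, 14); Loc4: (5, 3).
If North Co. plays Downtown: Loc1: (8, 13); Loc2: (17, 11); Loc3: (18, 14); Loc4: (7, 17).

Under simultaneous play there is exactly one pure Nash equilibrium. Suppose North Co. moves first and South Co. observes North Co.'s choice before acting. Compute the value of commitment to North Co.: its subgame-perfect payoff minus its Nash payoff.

South Co. best-responds to each possible North Co. move:
- Uptown → South Co. plays Loc2 (best of 16, 18, 17, 11); North Co. gets 17.
- Midtown → South Co. plays Loc3 (best of 1, 13, 14, 3); North Co. gets 7.
- Downtown → South Co. plays Loc4 (best of 13, 11, 14, 17); North Co. gets 7.
North Co.'s induced payoffs are 17, 7, 7, so North Co. commits to Uptown. Subgame-perfect outcome: (Uptown, Loc2) with payoffs (17, 18).
Under simultaneous play:
North Co.'s best replies: Loc1→Uptown; Loc2→Midtown; Loc3→Downtown; Loc4→Downtown.
South Co.'s best replies: Uptown→Loc2; Midtown→Loc3; Downtown→Loc4.
The unique mutual best reply is (Downtown, Loc4), giving (7, 17).
North Co.'s commitment gain: 17 − 7 = 10.

10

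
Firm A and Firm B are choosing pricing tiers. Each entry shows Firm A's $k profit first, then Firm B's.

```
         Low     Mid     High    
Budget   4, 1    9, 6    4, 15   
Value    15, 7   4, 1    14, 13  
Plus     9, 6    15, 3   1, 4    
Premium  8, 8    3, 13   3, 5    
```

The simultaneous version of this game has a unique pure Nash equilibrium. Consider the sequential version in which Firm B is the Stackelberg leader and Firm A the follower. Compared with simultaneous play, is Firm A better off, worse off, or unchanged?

Solve by backward induction (Firm B leads).
- Low → Firm A plays Value (best of 4, 15, 9, 8); Firm B gets 7.
- Mid → Firm A plays Plus (best of 9, 4, 15, 3); Firm B gets 3.
- High → Firm A plays Value (best of 4, 14, 1, 3); Firm B gets 13.
Among 7, 3, 13, the best is 13 at High. Subgame-perfect outcome: (Value, High) with payoffs (14, 13).
For the simultaneous game, intersect best replies.
Firm A's best replies: Low→Value; Mid→Plus; High→Value.
Firm B's best replies: Budget→High; Value→High; Plus→Low; Premium→Mid.
Only (Value, High) has each player best-responding; Nash payoffs (14, 13).
Firm A earns 14 sequentially versus 14 at the Nash outcome: unchanged.

unchanged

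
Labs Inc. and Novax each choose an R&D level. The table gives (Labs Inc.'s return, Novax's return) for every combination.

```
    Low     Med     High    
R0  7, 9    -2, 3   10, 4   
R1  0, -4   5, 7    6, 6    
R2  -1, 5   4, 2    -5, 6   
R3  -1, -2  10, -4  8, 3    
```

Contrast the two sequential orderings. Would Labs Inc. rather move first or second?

first

If Labs Inc. leads: Novax's best replies are R0→Low, R1→Med, R2→High, R3→High; Labs Inc.'s induced payoffs 7, 5, -5, 8; outcome (R3, High), payoffs (8, 3).
If Novax leads: Labs Inc.'s best replies are Low→R0, Med→R3, High→R0; Novax's induced payoffs 9, -4, 4; outcome (R0, Low), payoffs (7, 9).
Labs Inc. gets 8 moving first and 7 moving second, so Labs Inc. prefers to move first.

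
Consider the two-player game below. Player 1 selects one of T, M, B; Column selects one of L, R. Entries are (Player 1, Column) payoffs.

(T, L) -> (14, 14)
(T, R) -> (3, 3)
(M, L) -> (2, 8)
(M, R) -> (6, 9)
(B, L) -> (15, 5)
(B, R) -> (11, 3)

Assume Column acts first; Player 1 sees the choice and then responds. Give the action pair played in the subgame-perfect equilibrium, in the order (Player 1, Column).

(B, L)

Backward induction with Column moving first.
- L: Player 1 compares 14, 2, 15 and picks B; Column would get 5.
- R: Player 1 compares 3, 6, 11 and picks B; Column would get 3.
Among 5, 3, the best is 5 at L. Subgame-perfect outcome: (B, L) with payoffs (15, 5).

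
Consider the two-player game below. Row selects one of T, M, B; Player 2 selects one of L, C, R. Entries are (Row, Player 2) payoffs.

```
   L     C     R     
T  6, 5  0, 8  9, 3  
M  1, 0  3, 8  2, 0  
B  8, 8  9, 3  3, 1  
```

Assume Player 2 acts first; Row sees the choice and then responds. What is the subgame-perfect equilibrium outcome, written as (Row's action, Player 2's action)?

Work backward from Row's decision.
- L → Row plays B (best of 6, 1, 8); Player 2 gets 8.
- C → Row plays B (best of 0, 3, 9); Player 2 gets 3.
- R → Row plays T (best of 9, 2, 3); Player 2 gets 3.
Maximizing over 8, 3, 3, Player 2 chooses L. Subgame-perfect outcome: (B, L) with payoffs (8, 8).

(B, L)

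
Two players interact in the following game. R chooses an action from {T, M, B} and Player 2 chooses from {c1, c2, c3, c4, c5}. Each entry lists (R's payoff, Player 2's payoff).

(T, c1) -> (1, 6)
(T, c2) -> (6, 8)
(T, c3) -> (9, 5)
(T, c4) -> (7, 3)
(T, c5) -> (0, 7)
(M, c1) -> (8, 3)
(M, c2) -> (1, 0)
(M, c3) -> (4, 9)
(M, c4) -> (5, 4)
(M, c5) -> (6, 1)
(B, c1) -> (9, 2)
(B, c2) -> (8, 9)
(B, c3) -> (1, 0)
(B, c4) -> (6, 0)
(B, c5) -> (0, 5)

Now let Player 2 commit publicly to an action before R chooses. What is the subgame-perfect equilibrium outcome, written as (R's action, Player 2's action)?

Work backward from R's decision.
- c1: BR = B, leader payoff 2.
- c2: BR = B, leader payoff 9.
- c3: BR = T, leader payoff 5.
- c4: BR = T, leader payoff 3.
- c5: BR = M, leader payoff 1.
Maximizing over 2, 9, 5, 3, 1, Player 2 chooses c2. Subgame-perfect outcome: (B, c2) with payoffs (8, 9).

(B, c2)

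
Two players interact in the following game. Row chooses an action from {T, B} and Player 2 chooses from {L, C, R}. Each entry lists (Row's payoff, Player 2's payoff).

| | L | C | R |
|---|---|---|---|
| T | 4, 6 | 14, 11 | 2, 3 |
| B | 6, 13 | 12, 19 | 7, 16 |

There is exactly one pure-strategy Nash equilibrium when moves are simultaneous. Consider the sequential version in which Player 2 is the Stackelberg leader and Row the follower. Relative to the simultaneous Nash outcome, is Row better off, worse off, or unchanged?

worse off

Solve by backward induction (Player 2 leads).
- L: Row compares 4, 6 and picks B; Player 2 would get 13.
- C: Row compares 14, 12 and picks T; Player 2 would get 11.
- R: Row compares 2, 7 and picks B; Player 2 would get 16.
Among 13, 11, 16, the best is 16 at R. Subgame-perfect outcome: (B, R) with payoffs (7, 16).
Now find the simultaneous Nash equilibrium.
Row's best replies: L→B; C→T; R→B.
Player 2's best replies: T→C; B→C.
Only (T, C) has each player best-responding; Nash payoffs (14, 11).
Row earns 7 sequentially versus 14 at the Nash outcome: worse off.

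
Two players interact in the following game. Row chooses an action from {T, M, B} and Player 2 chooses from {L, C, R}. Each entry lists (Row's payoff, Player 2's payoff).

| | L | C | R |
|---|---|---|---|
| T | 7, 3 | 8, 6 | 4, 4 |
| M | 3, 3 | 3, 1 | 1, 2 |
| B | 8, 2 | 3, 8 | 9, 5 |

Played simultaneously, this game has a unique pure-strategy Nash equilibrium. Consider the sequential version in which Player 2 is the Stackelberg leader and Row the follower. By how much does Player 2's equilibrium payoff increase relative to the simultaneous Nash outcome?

Row best-responds to each possible Player 2 move:
- L: Row compares 7, 3, 8 and picks B; Player 2 would get 2.
- C: Row compares 8, 3, 3 and picks T; Player 2 would get 6.
- R: Row compares 4, 1, 9 and picks B; Player 2 would get 5.
Maximizing over 2, 6, 5, Player 2 chooses C. Subgame-perfect outcome: (T, C) with payoffs (8, 6).
Under simultaneous play:
Row's best replies: L→B; C→T; R→B.
Player 2's best replies: T→C; M→L; B→C.
Only (T, C) has each player best-responding; Nash payoffs (8, 6).
Player 2's commitment gain: 6 − 6 = 0.

0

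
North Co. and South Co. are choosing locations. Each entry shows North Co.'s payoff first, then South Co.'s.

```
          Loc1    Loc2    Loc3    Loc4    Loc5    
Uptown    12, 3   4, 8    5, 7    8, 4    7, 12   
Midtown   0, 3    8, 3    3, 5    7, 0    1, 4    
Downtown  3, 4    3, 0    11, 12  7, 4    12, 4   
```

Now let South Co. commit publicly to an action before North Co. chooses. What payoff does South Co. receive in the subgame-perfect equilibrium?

North Co. best-responds to each possible South Co. move:
- Loc1: North Co. compares 12, 0, 3 and picks Uptown; South Co. would get 3.
- Loc2: North Co. compares 4, 8, 3 and picks Midtown; South Co. would get 3.
- Loc3: North Co. compares 5, 3, 11 and picks Downtown; South Co. would get 12.
- Loc4: North Co. compares 8, 7, 7 and picks Uptown; South Co. would get 4.
- Loc5: North Co. compares 7, 1, 12 and picks Downtown; South Co. would get 4.
Maximizing over 3, 3, 12, 4, 4, South Co. chooses Loc3. Subgame-perfect outcome: (Downtown, Loc3) with payoffs (11, 12).

12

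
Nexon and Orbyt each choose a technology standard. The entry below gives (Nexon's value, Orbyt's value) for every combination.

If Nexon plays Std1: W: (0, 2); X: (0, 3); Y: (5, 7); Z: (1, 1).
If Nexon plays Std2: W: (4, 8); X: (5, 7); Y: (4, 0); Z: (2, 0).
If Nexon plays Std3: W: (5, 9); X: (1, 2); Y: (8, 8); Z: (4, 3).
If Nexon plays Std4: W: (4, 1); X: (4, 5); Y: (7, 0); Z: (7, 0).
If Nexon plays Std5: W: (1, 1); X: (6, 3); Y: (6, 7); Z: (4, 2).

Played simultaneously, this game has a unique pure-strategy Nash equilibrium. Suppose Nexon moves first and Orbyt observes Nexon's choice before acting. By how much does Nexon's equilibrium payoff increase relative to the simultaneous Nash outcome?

1

Solve by backward induction (Nexon leads).
- Std1 → Orbyt plays Y (best of 2, 3, 7, 1); Nexon gets 5.
- Std2 → Orbyt plays W (best of 8, 7, 0, 0); Nexon gets 4.
- Std3 → Orbyt plays W (best of 9, 2, 8, 3); Nexon gets 5.
- Std4 → Orbyt plays X (best of 1, 5, 0, 0); Nexon gets 4.
- Std5 → Orbyt plays Y (best of 1, 3, 7, 2); Nexon gets 6.
Maximizing over 5, 4, 5, 4, 6, Nexon chooses Std5. Subgame-perfect outcome: (Std5, Y) with payoffs (6, 7).
Under simultaneous play:
Nexon's best replies: W→Std3; X→Std5; Y→Std3; Z→Std4.
Orbyt's best replies: Std1→Y; Std2→W; Std3→W; Std4→X; Std5→Y.
The unique mutual best reply is (Std3, W), giving (5, 9).
Nexon's commitment gain: 6 − 5 = 1.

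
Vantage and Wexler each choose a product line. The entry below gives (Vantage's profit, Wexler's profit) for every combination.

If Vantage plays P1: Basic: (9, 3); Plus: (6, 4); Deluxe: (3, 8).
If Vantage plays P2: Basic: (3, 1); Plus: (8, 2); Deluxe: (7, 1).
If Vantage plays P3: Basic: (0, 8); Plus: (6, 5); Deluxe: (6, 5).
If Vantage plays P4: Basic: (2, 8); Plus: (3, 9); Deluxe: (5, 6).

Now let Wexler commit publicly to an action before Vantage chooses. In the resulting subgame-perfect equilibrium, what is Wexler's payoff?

Backward induction with Wexler moving first.
- Basic: BR = P1, leader payoff 3.
- Plus: BR = P2, leader payoff 2.
- Deluxe: BR = P2, leader payoff 1.
Maximizing over 3, 2, 1, Wexler chooses Basic. Subgame-perfect outcome: (P1, Basic) with payoffs (9, 3).

3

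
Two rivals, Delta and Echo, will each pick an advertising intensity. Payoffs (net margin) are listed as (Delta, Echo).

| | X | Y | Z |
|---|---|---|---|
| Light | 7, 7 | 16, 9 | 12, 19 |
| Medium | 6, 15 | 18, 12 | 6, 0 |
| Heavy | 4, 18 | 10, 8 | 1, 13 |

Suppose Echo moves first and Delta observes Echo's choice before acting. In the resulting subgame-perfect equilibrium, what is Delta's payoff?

Work backward from Delta's decision.
- X: BR = Light, leader payoff 7.
- Y: BR = Medium, leader payoff 12.
- Z: BR = Light, leader payoff 19.
Among 7, 12, 19, the best is 19 at Z. Subgame-perfect outcome: (Light, Z) with payoffs (12, 19).

12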